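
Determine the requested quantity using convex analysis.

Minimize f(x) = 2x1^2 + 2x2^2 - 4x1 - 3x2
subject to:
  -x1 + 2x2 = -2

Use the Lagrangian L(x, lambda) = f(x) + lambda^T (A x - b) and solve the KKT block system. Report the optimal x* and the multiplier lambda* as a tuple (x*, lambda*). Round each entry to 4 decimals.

Form the Lagrangian:
  L(x, lambda) = (1/2) x^T Q x + c^T x + lambda^T (A x - b)
Stationarity (grad_x L = 0): Q x + c + A^T lambda = 0.
Primal feasibility: A x = b.

This gives the KKT block system:
  [ Q   A^T ] [ x     ]   [-c ]
  [ A    0  ] [ lambda ] = [ b ]

Solving the linear system:
  x*      = (1.5, -0.25)
  lambda* = (2)
  f(x*)   = -0.625

x* = (1.5, -0.25), lambda* = (2)


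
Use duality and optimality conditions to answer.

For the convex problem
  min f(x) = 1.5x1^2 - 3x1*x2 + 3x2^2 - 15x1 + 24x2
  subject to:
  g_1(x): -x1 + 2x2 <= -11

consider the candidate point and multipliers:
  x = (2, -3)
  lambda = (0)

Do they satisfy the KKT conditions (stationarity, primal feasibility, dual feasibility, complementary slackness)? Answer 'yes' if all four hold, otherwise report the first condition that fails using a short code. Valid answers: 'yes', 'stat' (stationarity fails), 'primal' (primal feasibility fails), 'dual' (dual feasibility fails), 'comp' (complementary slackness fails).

Gradient of f: grad f(x) = Q x + c = (0, 0)
Constraint values g_i(x) = a_i^T x - b_i:
  g_1((2, -3)) = 3
Stationarity residual: grad f(x) + sum_i lambda_i a_i = (0, 0)
  -> stationarity OK
Primal feasibility (all g_i <= 0): FAILS
Dual feasibility (all lambda_i >= 0): OK
Complementary slackness (lambda_i * g_i(x) = 0 for all i): OK

Verdict: the first failing condition is primal_feasibility -> primal.

primal


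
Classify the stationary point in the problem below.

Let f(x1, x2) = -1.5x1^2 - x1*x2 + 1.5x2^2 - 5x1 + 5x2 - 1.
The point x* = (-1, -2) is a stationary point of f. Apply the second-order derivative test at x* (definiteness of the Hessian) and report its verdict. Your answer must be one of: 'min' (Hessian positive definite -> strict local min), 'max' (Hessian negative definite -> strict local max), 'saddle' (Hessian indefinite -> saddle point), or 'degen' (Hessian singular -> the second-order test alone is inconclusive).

Compute the Hessian H = grad^2 f:
  H = [[-3, -1], [-1, 3]]
Verify stationarity: grad f(x*) = H x* + g = (0, 0).
Eigenvalues of H: -3.1623, 3.1623.
Eigenvalues have mixed signs, so H is indefinite -> x* is a saddle point.

saddle


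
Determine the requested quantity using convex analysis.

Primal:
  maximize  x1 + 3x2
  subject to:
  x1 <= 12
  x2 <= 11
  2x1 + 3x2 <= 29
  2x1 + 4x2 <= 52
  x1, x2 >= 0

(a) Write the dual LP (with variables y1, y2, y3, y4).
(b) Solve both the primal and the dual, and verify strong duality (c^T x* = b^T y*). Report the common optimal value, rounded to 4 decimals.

The standard primal-dual pair for 'max c^T x s.t. A x <= b, x >= 0' is:
  Dual:  min b^T y  s.t.  A^T y >= c,  y >= 0.

So the dual LP is:
  minimize  12y1 + 11y2 + 29y3 + 52y4
  subject to:
    y1 + 2y3 + 2y4 >= 1
    y2 + 3y3 + 4y4 >= 3
    y1, y2, y3, y4 >= 0

Solving the primal: x* = (0, 9.6667).
  primal value c^T x* = 29.
Solving the dual: y* = (0, 0, 1, 0).
  dual value b^T y* = 29.
Strong duality: c^T x* = b^T y*. Confirmed.

29


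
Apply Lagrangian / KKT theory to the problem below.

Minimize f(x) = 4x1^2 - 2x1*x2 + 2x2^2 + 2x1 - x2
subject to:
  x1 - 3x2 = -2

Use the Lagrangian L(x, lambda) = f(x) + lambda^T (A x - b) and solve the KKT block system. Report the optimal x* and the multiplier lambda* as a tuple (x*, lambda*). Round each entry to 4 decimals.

Form the Lagrangian:
  L(x, lambda) = (1/2) x^T Q x + c^T x + lambda^T (A x - b)
Stationarity (grad_x L = 0): Q x + c + A^T lambda = 0.
Primal feasibility: A x = b.

This gives the KKT block system:
  [ Q   A^T ] [ x     ]   [-c ]
  [ A    0  ] [ lambda ] = [ b ]

Solving the linear system:
  x*      = (-0.1719, 0.6094)
  lambda* = (0.5938)
  f(x*)   = 0.1172

x* = (-0.1719, 0.6094), lambda* = (0.5938)


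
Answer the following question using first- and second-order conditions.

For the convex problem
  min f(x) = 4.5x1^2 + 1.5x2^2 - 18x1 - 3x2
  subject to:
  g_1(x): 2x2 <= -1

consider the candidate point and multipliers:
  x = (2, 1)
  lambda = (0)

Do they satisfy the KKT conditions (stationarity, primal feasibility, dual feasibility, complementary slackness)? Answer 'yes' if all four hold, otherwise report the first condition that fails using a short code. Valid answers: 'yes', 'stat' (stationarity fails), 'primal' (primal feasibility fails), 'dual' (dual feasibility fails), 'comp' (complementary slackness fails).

Gradient of f: grad f(x) = Q x + c = (0, 0)
Constraint values g_i(x) = a_i^T x - b_i:
  g_1((2, 1)) = 3
Stationarity residual: grad f(x) + sum_i lambda_i a_i = (0, 0)
  -> stationarity OK
Primal feasibility (all g_i <= 0): FAILS
Dual feasibility (all lambda_i >= 0): OK
Complementary slackness (lambda_i * g_i(x) = 0 for all i): OK

Verdict: the first failing condition is primal_feasibility -> primal.

primal


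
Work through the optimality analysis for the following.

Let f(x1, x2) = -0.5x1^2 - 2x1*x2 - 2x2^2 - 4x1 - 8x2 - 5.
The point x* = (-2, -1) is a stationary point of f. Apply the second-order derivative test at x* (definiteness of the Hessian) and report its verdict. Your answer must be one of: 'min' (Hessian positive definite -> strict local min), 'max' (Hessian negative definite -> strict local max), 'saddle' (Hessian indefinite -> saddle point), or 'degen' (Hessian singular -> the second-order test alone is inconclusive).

Compute the Hessian H = grad^2 f:
  H = [[-1, -2], [-2, -4]]
Verify stationarity: grad f(x*) = H x* + g = (0, 0).
Eigenvalues of H: -5, 0.
H has a zero eigenvalue (singular; negative semidefinite but not definite), so H is neither positive definite, negative definite, nor indefinite. The second-order test alone is inconclusive -> degen.
(Indeed, f is constant along the null direction of H through x*, so x* is not a strict local extremum.)

degen


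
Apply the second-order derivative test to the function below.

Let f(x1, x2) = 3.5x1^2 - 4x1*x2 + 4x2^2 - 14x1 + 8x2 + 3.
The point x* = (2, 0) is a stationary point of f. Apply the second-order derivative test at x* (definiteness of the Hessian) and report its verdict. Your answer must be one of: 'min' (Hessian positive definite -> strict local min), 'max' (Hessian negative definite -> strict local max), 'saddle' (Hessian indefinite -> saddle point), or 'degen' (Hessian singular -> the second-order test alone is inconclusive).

Compute the Hessian H = grad^2 f:
  H = [[7, -4], [-4, 8]]
Verify stationarity: grad f(x*) = H x* + g = (0, 0).
Eigenvalues of H: 3.4689, 11.5311.
Both eigenvalues > 0, so H is positive definite -> x* is a strict local min.

min


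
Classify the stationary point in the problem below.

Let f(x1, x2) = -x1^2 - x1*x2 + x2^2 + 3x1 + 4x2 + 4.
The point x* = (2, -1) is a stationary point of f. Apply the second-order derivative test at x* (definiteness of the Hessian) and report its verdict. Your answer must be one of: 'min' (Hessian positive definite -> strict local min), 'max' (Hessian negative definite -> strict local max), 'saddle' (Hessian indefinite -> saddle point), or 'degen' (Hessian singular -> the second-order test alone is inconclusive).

Compute the Hessian H = grad^2 f:
  H = [[-2, -1], [-1, 2]]
Verify stationarity: grad f(x*) = H x* + g = (0, 0).
Eigenvalues of H: -2.2361, 2.2361.
Eigenvalues have mixed signs, so H is indefinite -> x* is a saddle point.

saddle


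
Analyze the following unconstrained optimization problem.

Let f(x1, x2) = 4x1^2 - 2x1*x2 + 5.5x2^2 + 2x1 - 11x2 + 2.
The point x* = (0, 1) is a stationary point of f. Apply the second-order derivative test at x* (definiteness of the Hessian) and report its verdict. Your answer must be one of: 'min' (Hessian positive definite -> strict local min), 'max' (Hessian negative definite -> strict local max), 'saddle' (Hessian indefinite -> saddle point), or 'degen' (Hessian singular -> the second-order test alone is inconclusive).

Compute the Hessian H = grad^2 f:
  H = [[8, -2], [-2, 11]]
Verify stationarity: grad f(x*) = H x* + g = (0, 0).
Eigenvalues of H: 7, 12.
Both eigenvalues > 0, so H is positive definite -> x* is a strict local min.

min


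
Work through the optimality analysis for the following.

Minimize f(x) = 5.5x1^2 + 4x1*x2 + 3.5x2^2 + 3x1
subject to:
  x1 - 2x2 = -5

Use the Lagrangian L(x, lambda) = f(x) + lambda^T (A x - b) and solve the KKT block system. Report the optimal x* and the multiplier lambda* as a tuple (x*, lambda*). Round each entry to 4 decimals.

Form the Lagrangian:
  L(x, lambda) = (1/2) x^T Q x + c^T x + lambda^T (A x - b)
Stationarity (grad_x L = 0): Q x + c + A^T lambda = 0.
Primal feasibility: A x = b.

This gives the KKT block system:
  [ Q   A^T ] [ x     ]   [-c ]
  [ A    0  ] [ lambda ] = [ b ]

Solving the linear system:
  x*      = (-1.2985, 1.8507)
  lambda* = (3.8806)
  f(x*)   = 7.7537

x* = (-1.2985, 1.8507), lambda* = (3.8806)


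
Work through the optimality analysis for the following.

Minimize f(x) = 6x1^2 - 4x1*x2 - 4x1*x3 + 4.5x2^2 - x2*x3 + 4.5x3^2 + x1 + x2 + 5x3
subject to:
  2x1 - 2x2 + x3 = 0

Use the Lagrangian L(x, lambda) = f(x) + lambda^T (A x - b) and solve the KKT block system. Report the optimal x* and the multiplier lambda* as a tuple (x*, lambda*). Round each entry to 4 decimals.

Form the Lagrangian:
  L(x, lambda) = (1/2) x^T Q x + c^T x + lambda^T (A x - b)
Stationarity (grad_x L = 0): Q x + c + A^T lambda = 0.
Primal feasibility: A x = b.

This gives the KKT block system:
  [ Q   A^T ] [ x     ]   [-c ]
  [ A    0  ] [ lambda ] = [ b ]

Solving the linear system:
  x*      = (-0.2697, -0.5709, -0.6024)
  lambda* = (-1.2283)
  f(x*)   = -1.9262

x* = (-0.2697, -0.5709, -0.6024), lambda* = (-1.2283)


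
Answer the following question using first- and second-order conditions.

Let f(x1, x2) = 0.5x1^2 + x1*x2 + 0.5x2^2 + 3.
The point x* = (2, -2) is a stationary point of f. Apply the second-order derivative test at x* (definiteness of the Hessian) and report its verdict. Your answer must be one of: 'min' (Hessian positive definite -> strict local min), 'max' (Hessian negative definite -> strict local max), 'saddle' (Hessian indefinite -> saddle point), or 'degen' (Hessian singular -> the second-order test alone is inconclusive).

Compute the Hessian H = grad^2 f:
  H = [[1, 1], [1, 1]]
Verify stationarity: grad f(x*) = H x* + g = (0, 0).
Eigenvalues of H: 0, 2.
H has a zero eigenvalue (singular; positive semidefinite but not definite), so H is neither positive definite, negative definite, nor indefinite. The second-order test alone is inconclusive -> degen.
(Indeed, f is constant along the null direction of H through x*, so x* is not a strict local extremum.)

degen


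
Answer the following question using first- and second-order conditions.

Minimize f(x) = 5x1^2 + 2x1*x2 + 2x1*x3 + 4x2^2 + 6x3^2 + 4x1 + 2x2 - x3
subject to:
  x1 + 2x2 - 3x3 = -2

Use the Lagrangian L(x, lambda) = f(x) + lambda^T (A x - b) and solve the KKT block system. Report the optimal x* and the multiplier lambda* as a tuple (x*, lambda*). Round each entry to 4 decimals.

Form the Lagrangian:
  L(x, lambda) = (1/2) x^T Q x + c^T x + lambda^T (A x - b)
Stationarity (grad_x L = 0): Q x + c + A^T lambda = 0.
Primal feasibility: A x = b.

This gives the KKT block system:
  [ Q   A^T ] [ x     ]   [-c ]
  [ A    0  ] [ lambda ] = [ b ]

Solving the linear system:
  x*      = (-0.4682, -0.2893, 0.3177)
  lambda* = (0.6254)
  f(x*)   = -0.7592

x* = (-0.4682, -0.2893, 0.3177), lambda* = (0.6254)


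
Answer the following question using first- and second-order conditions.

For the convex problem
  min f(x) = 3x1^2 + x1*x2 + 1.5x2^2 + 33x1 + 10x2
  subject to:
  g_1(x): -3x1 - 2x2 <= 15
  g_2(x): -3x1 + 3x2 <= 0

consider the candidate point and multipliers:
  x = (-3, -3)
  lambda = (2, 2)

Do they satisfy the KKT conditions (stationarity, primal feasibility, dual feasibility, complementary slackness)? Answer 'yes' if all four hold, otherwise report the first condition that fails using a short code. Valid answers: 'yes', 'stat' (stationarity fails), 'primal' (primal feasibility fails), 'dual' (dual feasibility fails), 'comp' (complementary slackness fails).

Gradient of f: grad f(x) = Q x + c = (12, -2)
Constraint values g_i(x) = a_i^T x - b_i:
  g_1((-3, -3)) = 0
  g_2((-3, -3)) = 0
Stationarity residual: grad f(x) + sum_i lambda_i a_i = (0, 0)
  -> stationarity OK
Primal feasibility (all g_i <= 0): OK
Dual feasibility (all lambda_i >= 0): OK
Complementary slackness (lambda_i * g_i(x) = 0 for all i): OK

Verdict: yes, KKT holds.

yes


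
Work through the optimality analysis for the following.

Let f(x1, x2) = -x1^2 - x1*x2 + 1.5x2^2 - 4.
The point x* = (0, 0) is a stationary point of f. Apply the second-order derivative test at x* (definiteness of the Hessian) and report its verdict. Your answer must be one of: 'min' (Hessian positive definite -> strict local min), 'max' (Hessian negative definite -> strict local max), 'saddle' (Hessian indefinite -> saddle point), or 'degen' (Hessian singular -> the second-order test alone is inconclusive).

Compute the Hessian H = grad^2 f:
  H = [[-2, -1], [-1, 3]]
Verify stationarity: grad f(x*) = H x* + g = (0, 0).
Eigenvalues of H: -2.1926, 3.1926.
Eigenvalues have mixed signs, so H is indefinite -> x* is a saddle point.

saddle


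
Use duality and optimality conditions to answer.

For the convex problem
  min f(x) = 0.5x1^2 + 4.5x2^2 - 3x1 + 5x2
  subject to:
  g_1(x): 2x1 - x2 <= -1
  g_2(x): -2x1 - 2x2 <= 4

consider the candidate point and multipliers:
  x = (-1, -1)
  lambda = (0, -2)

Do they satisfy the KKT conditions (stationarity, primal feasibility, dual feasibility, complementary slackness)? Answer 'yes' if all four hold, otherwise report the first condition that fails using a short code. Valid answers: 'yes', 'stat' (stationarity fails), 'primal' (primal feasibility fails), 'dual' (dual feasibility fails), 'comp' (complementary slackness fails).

Gradient of f: grad f(x) = Q x + c = (-4, -4)
Constraint values g_i(x) = a_i^T x - b_i:
  g_1((-1, -1)) = 0
  g_2((-1, -1)) = 0
Stationarity residual: grad f(x) + sum_i lambda_i a_i = (0, 0)
  -> stationarity OK
Primal feasibility (all g_i <= 0): OK
Dual feasibility (all lambda_i >= 0): FAILS
Complementary slackness (lambda_i * g_i(x) = 0 for all i): OK

Verdict: the first failing condition is dual_feasibility -> dual.

dual


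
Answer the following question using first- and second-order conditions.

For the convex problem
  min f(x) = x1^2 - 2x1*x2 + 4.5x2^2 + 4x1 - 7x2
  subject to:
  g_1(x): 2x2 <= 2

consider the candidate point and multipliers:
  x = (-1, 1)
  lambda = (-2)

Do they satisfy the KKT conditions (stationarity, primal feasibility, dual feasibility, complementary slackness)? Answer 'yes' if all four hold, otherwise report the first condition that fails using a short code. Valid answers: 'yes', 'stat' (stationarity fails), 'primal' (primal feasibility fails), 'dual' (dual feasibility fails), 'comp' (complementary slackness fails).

Gradient of f: grad f(x) = Q x + c = (0, 4)
Constraint values g_i(x) = a_i^T x - b_i:
  g_1((-1, 1)) = 0
Stationarity residual: grad f(x) + sum_i lambda_i a_i = (0, 0)
  -> stationarity OK
Primal feasibility (all g_i <= 0): OK
Dual feasibility (all lambda_i >= 0): FAILS
Complementary slackness (lambda_i * g_i(x) = 0 for all i): OK

Verdict: the first failing condition is dual_feasibility -> dual.

dual


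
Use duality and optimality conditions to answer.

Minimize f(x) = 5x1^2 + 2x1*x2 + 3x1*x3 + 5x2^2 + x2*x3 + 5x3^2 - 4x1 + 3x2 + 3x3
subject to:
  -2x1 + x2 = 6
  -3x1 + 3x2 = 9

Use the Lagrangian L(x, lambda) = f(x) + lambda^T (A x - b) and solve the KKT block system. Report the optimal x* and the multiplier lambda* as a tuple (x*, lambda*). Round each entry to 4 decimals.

Form the Lagrangian:
  L(x, lambda) = (1/2) x^T Q x + c^T x + lambda^T (A x - b)
Stationarity (grad_x L = 0): Q x + c + A^T lambda = 0.
Primal feasibility: A x = b.

This gives the KKT block system:
  [ Q   A^T ] [ x     ]   [-c ]
  [ A    0  ] [ lambda ] = [ b ]

Solving the linear system:
  x*      = (-3, 0, 0.6)
  lambda* = (-34.6, 12.3333)
  f(x*)   = 55.2

x* = (-3, 0, 0.6), lambda* = (-34.6, 12.3333)


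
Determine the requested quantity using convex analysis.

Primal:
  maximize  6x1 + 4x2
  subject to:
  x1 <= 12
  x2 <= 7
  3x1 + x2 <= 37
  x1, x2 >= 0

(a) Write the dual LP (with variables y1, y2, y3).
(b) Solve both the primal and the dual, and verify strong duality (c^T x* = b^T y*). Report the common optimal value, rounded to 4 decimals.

The standard primal-dual pair for 'max c^T x s.t. A x <= b, x >= 0' is:
  Dual:  min b^T y  s.t.  A^T y >= c,  y >= 0.

So the dual LP is:
  minimize  12y1 + 7y2 + 37y3
  subject to:
    y1 + 3y3 >= 6
    y2 + y3 >= 4
    y1, y2, y3 >= 0

Solving the primal: x* = (10, 7).
  primal value c^T x* = 88.
Solving the dual: y* = (0, 2, 2).
  dual value b^T y* = 88.
Strong duality: c^T x* = b^T y*. Confirmed.

88


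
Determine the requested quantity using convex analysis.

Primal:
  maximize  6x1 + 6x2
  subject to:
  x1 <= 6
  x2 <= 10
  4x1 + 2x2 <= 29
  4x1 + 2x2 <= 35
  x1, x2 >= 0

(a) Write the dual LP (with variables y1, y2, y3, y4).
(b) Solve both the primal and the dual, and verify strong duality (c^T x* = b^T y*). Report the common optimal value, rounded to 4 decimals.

The standard primal-dual pair for 'max c^T x s.t. A x <= b, x >= 0' is:
  Dual:  min b^T y  s.t.  A^T y >= c,  y >= 0.

So the dual LP is:
  minimize  6y1 + 10y2 + 29y3 + 35y4
  subject to:
    y1 + 4y3 + 4y4 >= 6
    y2 + 2y3 + 2y4 >= 6
    y1, y2, y3, y4 >= 0

Solving the primal: x* = (2.25, 10).
  primal value c^T x* = 73.5.
Solving the dual: y* = (0, 3, 1.5, 0).
  dual value b^T y* = 73.5.
Strong duality: c^T x* = b^T y*. Confirmed.

73.5


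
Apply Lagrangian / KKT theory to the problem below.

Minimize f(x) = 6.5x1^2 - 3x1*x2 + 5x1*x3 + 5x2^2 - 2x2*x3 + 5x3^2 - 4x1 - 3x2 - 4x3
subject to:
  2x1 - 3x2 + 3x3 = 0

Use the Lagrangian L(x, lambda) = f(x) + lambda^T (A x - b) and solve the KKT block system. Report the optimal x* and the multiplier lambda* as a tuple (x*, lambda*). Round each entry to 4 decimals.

Form the Lagrangian:
  L(x, lambda) = (1/2) x^T Q x + c^T x + lambda^T (A x - b)
Stationarity (grad_x L = 0): Q x + c + A^T lambda = 0.
Primal feasibility: A x = b.

This gives the KKT block system:
  [ Q   A^T ] [ x     ]   [-c ]
  [ A    0  ] [ lambda ] = [ b ]

Solving the linear system:
  x*      = (0.2769, 0.4952, 0.3106)
  lambda* = (0.1667)
  f(x*)   = -1.9177

x* = (0.2769, 0.4952, 0.3106), lambda* = (0.1667)


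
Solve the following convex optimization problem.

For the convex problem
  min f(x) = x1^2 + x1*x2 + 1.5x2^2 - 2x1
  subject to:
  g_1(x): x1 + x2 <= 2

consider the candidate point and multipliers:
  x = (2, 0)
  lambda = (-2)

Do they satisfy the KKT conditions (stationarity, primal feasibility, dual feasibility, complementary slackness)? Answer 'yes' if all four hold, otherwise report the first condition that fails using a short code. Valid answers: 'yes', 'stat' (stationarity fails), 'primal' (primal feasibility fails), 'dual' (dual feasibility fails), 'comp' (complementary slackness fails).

Gradient of f: grad f(x) = Q x + c = (2, 2)
Constraint values g_i(x) = a_i^T x - b_i:
  g_1((2, 0)) = 0
Stationarity residual: grad f(x) + sum_i lambda_i a_i = (0, 0)
  -> stationarity OK
Primal feasibility (all g_i <= 0): OK
Dual feasibility (all lambda_i >= 0): FAILS
Complementary slackness (lambda_i * g_i(x) = 0 for all i): OK

Verdict: the first failing condition is dual_feasibility -> dual.

dual


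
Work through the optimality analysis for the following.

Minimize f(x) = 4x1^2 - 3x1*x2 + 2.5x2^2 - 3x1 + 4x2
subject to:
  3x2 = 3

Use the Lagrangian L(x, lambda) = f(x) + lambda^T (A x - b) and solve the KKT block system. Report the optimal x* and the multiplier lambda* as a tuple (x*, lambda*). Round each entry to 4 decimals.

Form the Lagrangian:
  L(x, lambda) = (1/2) x^T Q x + c^T x + lambda^T (A x - b)
Stationarity (grad_x L = 0): Q x + c + A^T lambda = 0.
Primal feasibility: A x = b.

This gives the KKT block system:
  [ Q   A^T ] [ x     ]   [-c ]
  [ A    0  ] [ lambda ] = [ b ]

Solving the linear system:
  x*      = (0.75, 1)
  lambda* = (-2.25)
  f(x*)   = 4.25

x* = (0.75, 1), lambda* = (-2.25)


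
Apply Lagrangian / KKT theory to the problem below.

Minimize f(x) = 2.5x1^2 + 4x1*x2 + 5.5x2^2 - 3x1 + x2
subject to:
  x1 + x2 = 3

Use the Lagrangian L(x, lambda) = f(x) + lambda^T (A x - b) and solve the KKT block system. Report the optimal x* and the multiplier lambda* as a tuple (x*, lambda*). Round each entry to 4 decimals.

Form the Lagrangian:
  L(x, lambda) = (1/2) x^T Q x + c^T x + lambda^T (A x - b)
Stationarity (grad_x L = 0): Q x + c + A^T lambda = 0.
Primal feasibility: A x = b.

This gives the KKT block system:
  [ Q   A^T ] [ x     ]   [-c ]
  [ A    0  ] [ lambda ] = [ b ]

Solving the linear system:
  x*      = (3.125, -0.125)
  lambda* = (-12.125)
  f(x*)   = 13.4375

x* = (3.125, -0.125), lambda* = (-12.125)


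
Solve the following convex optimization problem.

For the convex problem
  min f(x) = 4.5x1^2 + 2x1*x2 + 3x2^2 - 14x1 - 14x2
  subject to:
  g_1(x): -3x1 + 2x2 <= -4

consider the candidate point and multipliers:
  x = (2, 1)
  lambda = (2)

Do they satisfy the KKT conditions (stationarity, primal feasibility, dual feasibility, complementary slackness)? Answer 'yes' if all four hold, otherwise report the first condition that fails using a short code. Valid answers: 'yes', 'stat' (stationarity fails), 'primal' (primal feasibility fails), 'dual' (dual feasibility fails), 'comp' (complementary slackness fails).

Gradient of f: grad f(x) = Q x + c = (6, -4)
Constraint values g_i(x) = a_i^T x - b_i:
  g_1((2, 1)) = 0
Stationarity residual: grad f(x) + sum_i lambda_i a_i = (0, 0)
  -> stationarity OK
Primal feasibility (all g_i <= 0): OK
Dual feasibility (all lambda_i >= 0): OK
Complementary slackness (lambda_i * g_i(x) = 0 for all i): OK

Verdict: yes, KKT holds.

yes


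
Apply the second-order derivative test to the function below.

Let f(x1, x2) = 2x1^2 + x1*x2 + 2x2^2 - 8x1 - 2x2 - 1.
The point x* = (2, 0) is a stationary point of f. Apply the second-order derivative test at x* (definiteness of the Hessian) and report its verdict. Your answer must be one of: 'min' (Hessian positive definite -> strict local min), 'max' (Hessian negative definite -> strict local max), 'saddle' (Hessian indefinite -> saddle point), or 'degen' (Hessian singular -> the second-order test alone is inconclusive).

Compute the Hessian H = grad^2 f:
  H = [[4, 1], [1, 4]]
Verify stationarity: grad f(x*) = H x* + g = (0, 0).
Eigenvalues of H: 3, 5.
Both eigenvalues > 0, so H is positive definite -> x* is a strict local min.

min


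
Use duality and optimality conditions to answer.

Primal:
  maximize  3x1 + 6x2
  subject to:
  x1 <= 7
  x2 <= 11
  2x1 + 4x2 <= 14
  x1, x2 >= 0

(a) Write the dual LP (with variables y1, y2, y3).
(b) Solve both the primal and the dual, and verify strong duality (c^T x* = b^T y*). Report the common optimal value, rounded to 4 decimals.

The standard primal-dual pair for 'max c^T x s.t. A x <= b, x >= 0' is:
  Dual:  min b^T y  s.t.  A^T y >= c,  y >= 0.

So the dual LP is:
  minimize  7y1 + 11y2 + 14y3
  subject to:
    y1 + 2y3 >= 3
    y2 + 4y3 >= 6
    y1, y2, y3 >= 0

Solving the primal: x* = (0, 3.5).
  primal value c^T x* = 21.
Solving the dual: y* = (0, 0, 1.5).
  dual value b^T y* = 21.
Strong duality: c^T x* = b^T y*. Confirmed.

21


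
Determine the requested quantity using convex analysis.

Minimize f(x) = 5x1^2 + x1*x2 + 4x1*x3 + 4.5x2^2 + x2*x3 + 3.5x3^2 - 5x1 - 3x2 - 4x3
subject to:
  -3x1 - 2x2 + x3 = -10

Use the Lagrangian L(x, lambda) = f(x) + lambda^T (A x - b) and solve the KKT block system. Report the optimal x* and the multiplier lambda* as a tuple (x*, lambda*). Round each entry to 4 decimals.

Form the Lagrangian:
  L(x, lambda) = (1/2) x^T Q x + c^T x + lambda^T (A x - b)
Stationarity (grad_x L = 0): Q x + c + A^T lambda = 0.
Primal feasibility: A x = b.

This gives the KKT block system:
  [ Q   A^T ] [ x     ]   [-c ]
  [ A    0  ] [ lambda ] = [ b ]

Solving the linear system:
  x*      = (2.1235, 1.1301, -1.3695)
  lambda* = (3.9623)
  f(x*)   = 15.5467

x* = (2.1235, 1.1301, -1.3695), lambda* = (3.9623)


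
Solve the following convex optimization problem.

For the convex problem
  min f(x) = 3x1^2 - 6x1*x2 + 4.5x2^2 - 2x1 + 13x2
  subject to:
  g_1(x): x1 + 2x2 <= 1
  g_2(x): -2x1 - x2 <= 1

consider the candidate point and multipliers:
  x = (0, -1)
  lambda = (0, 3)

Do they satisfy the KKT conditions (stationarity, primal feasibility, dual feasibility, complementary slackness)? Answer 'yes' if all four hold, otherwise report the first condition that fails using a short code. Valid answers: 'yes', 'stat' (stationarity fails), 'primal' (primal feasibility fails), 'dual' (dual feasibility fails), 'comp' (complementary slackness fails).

Gradient of f: grad f(x) = Q x + c = (4, 4)
Constraint values g_i(x) = a_i^T x - b_i:
  g_1((0, -1)) = -3
  g_2((0, -1)) = 0
Stationarity residual: grad f(x) + sum_i lambda_i a_i = (-2, 1)
  -> stationarity FAILS
Primal feasibility (all g_i <= 0): OK
Dual feasibility (all lambda_i >= 0): OK
Complementary slackness (lambda_i * g_i(x) = 0 for all i): OK

Verdict: the first failing condition is stationarity -> stat.

stat


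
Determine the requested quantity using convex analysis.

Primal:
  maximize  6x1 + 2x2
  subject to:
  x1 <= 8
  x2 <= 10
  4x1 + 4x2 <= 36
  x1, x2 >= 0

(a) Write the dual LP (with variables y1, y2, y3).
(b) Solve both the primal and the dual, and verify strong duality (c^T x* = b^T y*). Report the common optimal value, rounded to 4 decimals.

The standard primal-dual pair for 'max c^T x s.t. A x <= b, x >= 0' is:
  Dual:  min b^T y  s.t.  A^T y >= c,  y >= 0.

So the dual LP is:
  minimize  8y1 + 10y2 + 36y3
  subject to:
    y1 + 4y3 >= 6
    y2 + 4y3 >= 2
    y1, y2, y3 >= 0

Solving the primal: x* = (8, 1).
  primal value c^T x* = 50.
Solving the dual: y* = (4, 0, 0.5).
  dual value b^T y* = 50.
Strong duality: c^T x* = b^T y*. Confirmed.

50


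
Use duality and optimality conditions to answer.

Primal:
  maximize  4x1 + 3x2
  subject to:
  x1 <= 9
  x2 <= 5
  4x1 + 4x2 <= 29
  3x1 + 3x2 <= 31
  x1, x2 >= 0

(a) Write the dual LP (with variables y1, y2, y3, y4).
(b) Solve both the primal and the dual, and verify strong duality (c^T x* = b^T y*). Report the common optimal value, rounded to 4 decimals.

The standard primal-dual pair for 'max c^T x s.t. A x <= b, x >= 0' is:
  Dual:  min b^T y  s.t.  A^T y >= c,  y >= 0.

So the dual LP is:
  minimize  9y1 + 5y2 + 29y3 + 31y4
  subject to:
    y1 + 4y3 + 3y4 >= 4
    y2 + 4y3 + 3y4 >= 3
    y1, y2, y3, y4 >= 0

Solving the primal: x* = (7.25, 0).
  primal value c^T x* = 29.
Solving the dual: y* = (0, 0, 1, 0).
  dual value b^T y* = 29.
Strong duality: c^T x* = b^T y*. Confirmed.

29


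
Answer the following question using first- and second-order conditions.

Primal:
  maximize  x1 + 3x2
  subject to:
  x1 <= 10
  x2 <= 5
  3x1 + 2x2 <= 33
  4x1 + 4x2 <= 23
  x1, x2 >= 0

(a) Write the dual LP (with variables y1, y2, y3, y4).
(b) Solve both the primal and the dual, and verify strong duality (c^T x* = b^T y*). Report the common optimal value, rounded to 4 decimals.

The standard primal-dual pair for 'max c^T x s.t. A x <= b, x >= 0' is:
  Dual:  min b^T y  s.t.  A^T y >= c,  y >= 0.

So the dual LP is:
  minimize  10y1 + 5y2 + 33y3 + 23y4
  subject to:
    y1 + 3y3 + 4y4 >= 1
    y2 + 2y3 + 4y4 >= 3
    y1, y2, y3, y4 >= 0

Solving the primal: x* = (0.75, 5).
  primal value c^T x* = 15.75.
Solving the dual: y* = (0, 2, 0, 0.25).
  dual value b^T y* = 15.75.
Strong duality: c^T x* = b^T y*. Confirmed.

15.75


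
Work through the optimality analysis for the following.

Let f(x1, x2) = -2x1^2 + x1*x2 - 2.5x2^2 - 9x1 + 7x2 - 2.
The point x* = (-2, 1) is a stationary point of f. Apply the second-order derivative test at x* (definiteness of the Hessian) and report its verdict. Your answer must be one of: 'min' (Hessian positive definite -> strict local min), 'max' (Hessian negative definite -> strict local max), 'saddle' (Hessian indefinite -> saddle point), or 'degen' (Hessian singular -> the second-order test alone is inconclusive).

Compute the Hessian H = grad^2 f:
  H = [[-4, 1], [1, -5]]
Verify stationarity: grad f(x*) = H x* + g = (0, 0).
Eigenvalues of H: -5.618, -3.382.
Both eigenvalues < 0, so H is negative definite -> x* is a strict local max.

max


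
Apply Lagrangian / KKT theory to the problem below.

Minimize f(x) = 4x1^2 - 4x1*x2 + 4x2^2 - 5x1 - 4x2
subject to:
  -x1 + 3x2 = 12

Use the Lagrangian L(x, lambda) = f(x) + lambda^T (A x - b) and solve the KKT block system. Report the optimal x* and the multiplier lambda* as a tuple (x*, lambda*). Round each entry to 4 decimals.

Form the Lagrangian:
  L(x, lambda) = (1/2) x^T Q x + c^T x + lambda^T (A x - b)
Stationarity (grad_x L = 0): Q x + c + A^T lambda = 0.
Primal feasibility: A x = b.

This gives the KKT block system:
  [ Q   A^T ] [ x     ]   [-c ]
  [ A    0  ] [ lambda ] = [ b ]

Solving the linear system:
  x*      = (1.875, 4.625)
  lambda* = (-8.5)
  f(x*)   = 37.0625

x* = (1.875, 4.625), lambda* = (-8.5)


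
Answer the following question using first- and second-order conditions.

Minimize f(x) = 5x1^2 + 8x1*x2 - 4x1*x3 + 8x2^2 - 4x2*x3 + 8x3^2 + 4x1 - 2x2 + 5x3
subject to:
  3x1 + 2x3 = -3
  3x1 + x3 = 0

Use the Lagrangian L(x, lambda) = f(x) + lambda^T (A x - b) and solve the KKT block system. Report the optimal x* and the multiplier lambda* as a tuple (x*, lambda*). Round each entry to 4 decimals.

Form the Lagrangian:
  L(x, lambda) = (1/2) x^T Q x + c^T x + lambda^T (A x - b)
Stationarity (grad_x L = 0): Q x + c + A^T lambda = 0.
Primal feasibility: A x = b.

This gives the KKT block system:
  [ Q   A^T ] [ x     ]   [-c ]
  [ A    0  ] [ lambda ] = [ b ]

Solving the linear system:
  x*      = (1, -1.125, -3)
  lambda* = (48.1667, -53.8333)
  f(x*)   = 67.875

x* = (1, -1.125, -3), lambda* = (48.1667, -53.8333)


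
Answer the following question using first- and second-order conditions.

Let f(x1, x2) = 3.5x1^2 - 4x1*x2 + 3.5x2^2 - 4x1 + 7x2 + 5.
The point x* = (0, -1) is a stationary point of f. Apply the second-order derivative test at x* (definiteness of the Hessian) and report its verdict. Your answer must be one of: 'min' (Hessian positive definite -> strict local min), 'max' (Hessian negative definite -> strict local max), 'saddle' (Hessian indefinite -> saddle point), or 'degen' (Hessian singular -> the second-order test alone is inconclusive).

Compute the Hessian H = grad^2 f:
  H = [[7, -4], [-4, 7]]
Verify stationarity: grad f(x*) = H x* + g = (0, 0).
Eigenvalues of H: 3, 11.
Both eigenvalues > 0, so H is positive definite -> x* is a strict local min.

min


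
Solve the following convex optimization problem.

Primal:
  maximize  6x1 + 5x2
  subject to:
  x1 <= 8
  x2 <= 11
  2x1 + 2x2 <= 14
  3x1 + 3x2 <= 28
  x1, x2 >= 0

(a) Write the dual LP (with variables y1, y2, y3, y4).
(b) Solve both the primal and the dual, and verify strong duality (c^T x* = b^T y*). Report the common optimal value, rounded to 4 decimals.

The standard primal-dual pair for 'max c^T x s.t. A x <= b, x >= 0' is:
  Dual:  min b^T y  s.t.  A^T y >= c,  y >= 0.

So the dual LP is:
  minimize  8y1 + 11y2 + 14y3 + 28y4
  subject to:
    y1 + 2y3 + 3y4 >= 6
    y2 + 2y3 + 3y4 >= 5
    y1, y2, y3, y4 >= 0

Solving the primal: x* = (7, 0).
  primal value c^T x* = 42.
Solving the dual: y* = (0, 0, 3, 0).
  dual value b^T y* = 42.
Strong duality: c^T x* = b^T y*. Confirmed.

42


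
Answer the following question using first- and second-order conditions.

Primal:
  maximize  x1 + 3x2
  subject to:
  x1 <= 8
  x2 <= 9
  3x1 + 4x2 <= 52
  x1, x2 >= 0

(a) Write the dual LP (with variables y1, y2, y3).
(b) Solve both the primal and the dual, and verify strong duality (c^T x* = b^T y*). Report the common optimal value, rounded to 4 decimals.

The standard primal-dual pair for 'max c^T x s.t. A x <= b, x >= 0' is:
  Dual:  min b^T y  s.t.  A^T y >= c,  y >= 0.

So the dual LP is:
  minimize  8y1 + 9y2 + 52y3
  subject to:
    y1 + 3y3 >= 1
    y2 + 4y3 >= 3
    y1, y2, y3 >= 0

Solving the primal: x* = (5.3333, 9).
  primal value c^T x* = 32.3333.
Solving the dual: y* = (0, 1.6667, 0.3333).
  dual value b^T y* = 32.3333.
Strong duality: c^T x* = b^T y*. Confirmed.

32.3333


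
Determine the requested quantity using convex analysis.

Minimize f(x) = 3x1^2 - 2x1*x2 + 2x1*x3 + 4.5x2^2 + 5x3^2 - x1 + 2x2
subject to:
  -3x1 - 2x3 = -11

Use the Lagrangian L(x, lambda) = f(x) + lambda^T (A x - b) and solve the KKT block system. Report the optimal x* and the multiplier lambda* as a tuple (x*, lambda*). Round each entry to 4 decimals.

Form the Lagrangian:
  L(x, lambda) = (1/2) x^T Q x + c^T x + lambda^T (A x - b)
Stationarity (grad_x L = 0): Q x + c + A^T lambda = 0.
Primal feasibility: A x = b.

This gives the KKT block system:
  [ Q   A^T ] [ x     ]   [-c ]
  [ A    0  ] [ lambda ] = [ b ]

Solving the linear system:
  x*      = (3.267, 0.5038, 0.5995)
  lambda* = (6.2645)
  f(x*)   = 33.3249

x* = (3.267, 0.5038, 0.5995), lambda* = (6.2645)


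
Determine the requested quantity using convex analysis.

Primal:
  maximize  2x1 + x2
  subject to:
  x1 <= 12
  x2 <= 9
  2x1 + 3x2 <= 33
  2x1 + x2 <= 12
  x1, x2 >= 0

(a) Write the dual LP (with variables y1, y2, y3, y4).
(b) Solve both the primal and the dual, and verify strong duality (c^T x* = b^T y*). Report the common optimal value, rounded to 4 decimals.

The standard primal-dual pair for 'max c^T x s.t. A x <= b, x >= 0' is:
  Dual:  min b^T y  s.t.  A^T y >= c,  y >= 0.

So the dual LP is:
  minimize  12y1 + 9y2 + 33y3 + 12y4
  subject to:
    y1 + 2y3 + 2y4 >= 2
    y2 + 3y3 + y4 >= 1
    y1, y2, y3, y4 >= 0

Solving the primal: x* = (1.5, 9).
  primal value c^T x* = 12.
Solving the dual: y* = (0, 0, 0, 1).
  dual value b^T y* = 12.
Strong duality: c^T x* = b^T y*. Confirmed.

12


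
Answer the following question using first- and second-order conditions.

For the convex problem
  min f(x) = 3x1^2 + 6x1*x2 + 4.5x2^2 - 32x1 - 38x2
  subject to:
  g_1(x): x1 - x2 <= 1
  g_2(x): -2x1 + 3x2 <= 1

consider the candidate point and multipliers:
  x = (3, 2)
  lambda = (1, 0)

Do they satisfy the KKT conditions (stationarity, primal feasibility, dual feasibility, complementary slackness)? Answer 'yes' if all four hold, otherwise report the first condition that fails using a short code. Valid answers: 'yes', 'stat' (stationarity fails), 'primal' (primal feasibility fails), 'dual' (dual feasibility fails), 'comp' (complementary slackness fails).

Gradient of f: grad f(x) = Q x + c = (-2, -2)
Constraint values g_i(x) = a_i^T x - b_i:
  g_1((3, 2)) = 0
  g_2((3, 2)) = -1
Stationarity residual: grad f(x) + sum_i lambda_i a_i = (-1, -3)
  -> stationarity FAILS
Primal feasibility (all g_i <= 0): OK
Dual feasibility (all lambda_i >= 0): OK
Complementary slackness (lambda_i * g_i(x) = 0 for all i): OK

Verdict: the first failing condition is stationarity -> stat.

stat


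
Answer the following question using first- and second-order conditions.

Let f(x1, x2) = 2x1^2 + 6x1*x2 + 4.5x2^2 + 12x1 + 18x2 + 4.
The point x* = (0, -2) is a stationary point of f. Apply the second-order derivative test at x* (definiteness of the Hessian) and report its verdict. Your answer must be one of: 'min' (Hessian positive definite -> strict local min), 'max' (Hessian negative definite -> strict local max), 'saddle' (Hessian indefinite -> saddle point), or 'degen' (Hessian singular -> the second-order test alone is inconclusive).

Compute the Hessian H = grad^2 f:
  H = [[4, 6], [6, 9]]
Verify stationarity: grad f(x*) = H x* + g = (0, 0).
Eigenvalues of H: 0, 13.
H has a zero eigenvalue (singular; positive semidefinite but not definite), so H is neither positive definite, negative definite, nor indefinite. The second-order test alone is inconclusive -> degen.
(Indeed, f is constant along the null direction of H through x*, so x* is not a strict local extremum.)

degen


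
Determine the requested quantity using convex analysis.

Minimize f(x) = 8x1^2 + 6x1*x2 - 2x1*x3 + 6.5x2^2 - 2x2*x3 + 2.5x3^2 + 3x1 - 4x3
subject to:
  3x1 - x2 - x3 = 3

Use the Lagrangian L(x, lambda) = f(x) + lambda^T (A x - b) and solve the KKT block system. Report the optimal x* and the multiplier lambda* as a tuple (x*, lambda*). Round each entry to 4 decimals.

Form the Lagrangian:
  L(x, lambda) = (1/2) x^T Q x + c^T x + lambda^T (A x - b)
Stationarity (grad_x L = 0): Q x + c + A^T lambda = 0.
Primal feasibility: A x = b.

This gives the KKT block system:
  [ Q   A^T ] [ x     ]   [-c ]
  [ A    0  ] [ lambda ] = [ b ]

Solving the linear system:
  x*      = (0.8042, -0.6612, 0.0737)
  lambda* = (-3.9175)
  f(x*)   = 6.9351

x* = (0.8042, -0.6612, 0.0737), lambda* = (-3.9175)


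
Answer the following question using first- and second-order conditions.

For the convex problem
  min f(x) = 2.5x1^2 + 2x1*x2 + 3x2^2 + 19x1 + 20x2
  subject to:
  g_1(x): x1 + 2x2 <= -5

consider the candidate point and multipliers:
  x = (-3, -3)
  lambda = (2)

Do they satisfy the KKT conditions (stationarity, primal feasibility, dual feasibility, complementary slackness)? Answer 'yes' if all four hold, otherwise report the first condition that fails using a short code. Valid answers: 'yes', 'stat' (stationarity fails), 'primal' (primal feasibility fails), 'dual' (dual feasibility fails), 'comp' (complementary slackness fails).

Gradient of f: grad f(x) = Q x + c = (-2, -4)
Constraint values g_i(x) = a_i^T x - b_i:
  g_1((-3, -3)) = -4
Stationarity residual: grad f(x) + sum_i lambda_i a_i = (0, 0)
  -> stationarity OK
Primal feasibility (all g_i <= 0): OK
Dual feasibility (all lambda_i >= 0): OK
Complementary slackness (lambda_i * g_i(x) = 0 for all i): FAILS

Verdict: the first failing condition is complementary_slackness -> comp.

comp


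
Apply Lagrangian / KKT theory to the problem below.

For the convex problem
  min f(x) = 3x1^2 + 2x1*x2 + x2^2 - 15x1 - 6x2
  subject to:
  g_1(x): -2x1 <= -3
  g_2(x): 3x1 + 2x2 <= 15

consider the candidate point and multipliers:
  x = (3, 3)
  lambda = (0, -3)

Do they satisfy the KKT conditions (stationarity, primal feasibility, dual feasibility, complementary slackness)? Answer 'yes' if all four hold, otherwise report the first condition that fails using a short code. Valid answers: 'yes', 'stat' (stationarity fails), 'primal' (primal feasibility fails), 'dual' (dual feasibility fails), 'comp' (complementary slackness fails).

Gradient of f: grad f(x) = Q x + c = (9, 6)
Constraint values g_i(x) = a_i^T x - b_i:
  g_1((3, 3)) = -3
  g_2((3, 3)) = 0
Stationarity residual: grad f(x) + sum_i lambda_i a_i = (0, 0)
  -> stationarity OK
Primal feasibility (all g_i <= 0): OK
Dual feasibility (all lambda_i >= 0): FAILS
Complementary slackness (lambda_i * g_i(x) = 0 for all i): OK

Verdict: the first failing condition is dual_feasibility -> dual.

dual


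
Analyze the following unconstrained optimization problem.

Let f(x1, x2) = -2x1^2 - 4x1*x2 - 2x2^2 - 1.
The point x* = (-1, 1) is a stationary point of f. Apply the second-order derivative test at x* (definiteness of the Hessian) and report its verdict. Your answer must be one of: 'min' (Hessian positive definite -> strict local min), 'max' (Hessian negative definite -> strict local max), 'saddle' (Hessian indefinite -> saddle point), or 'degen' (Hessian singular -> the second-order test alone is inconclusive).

Compute the Hessian H = grad^2 f:
  H = [[-4, -4], [-4, -4]]
Verify stationarity: grad f(x*) = H x* + g = (0, 0).
Eigenvalues of H: -8, 0.
H has a zero eigenvalue (singular; negative semidefinite but not definite), so H is neither positive definite, negative definite, nor indefinite. The second-order test alone is inconclusive -> degen.
(Indeed, f is constant along the null direction of H through x*, so x* is not a strict local extremum.)

degen
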